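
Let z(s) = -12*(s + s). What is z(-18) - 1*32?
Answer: 400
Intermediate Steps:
z(s) = -24*s
z(-18) - 1*32 = -24*(-18) - 1*32 = 432 - 32 = 400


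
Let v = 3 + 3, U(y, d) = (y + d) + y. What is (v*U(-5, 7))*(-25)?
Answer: 450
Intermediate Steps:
U(y, d) = d + 2*y (U(y, d) = (d + y) + y = d + 2*y)
v = 6
(v*U(-5, 7))*(-25) = (6*(7 + 2*(-5)))*(-25) = (6*(7 - 10))*(-25) = (6*(-3))*(-25) = -18*(-25) = 450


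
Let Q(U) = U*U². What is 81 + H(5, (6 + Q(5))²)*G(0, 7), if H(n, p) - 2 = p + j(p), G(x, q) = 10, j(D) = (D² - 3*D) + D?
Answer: 2944827701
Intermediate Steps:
j(D) = D² - 2*D
Q(U) = U³
H(n, p) = 2 + p + p*(-2 + p) (H(n, p) = 2 + (p + p*(-2 + p)) = 2 + p + p*(-2 + p))
81 + H(5, (6 + Q(5))²)*G(0, 7) = 81 + (2 + ((6 + 5³)²)² - (6 + 5³)²)*10 = 81 + (2 + ((6 + 125)²)² - (6 + 125)²)*10 = 81 + (2 + (131²)² - 1*131²)*10 = 81 + (2 + 17161² - 1*17161)*10 = 81 + (2 + 294499921 - 17161)*10 = 81 + 294482762*10 = 81 + 2944827620 = 2944827701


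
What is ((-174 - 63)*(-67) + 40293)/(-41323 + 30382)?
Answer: -18724/3647 ≈ -5.1341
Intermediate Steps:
((-174 - 63)*(-67) + 40293)/(-41323 + 30382) = (-237*(-67) + 40293)/(-10941) = (15879 + 40293)*(-1/10941) = 56172*(-1/10941) = -18724/3647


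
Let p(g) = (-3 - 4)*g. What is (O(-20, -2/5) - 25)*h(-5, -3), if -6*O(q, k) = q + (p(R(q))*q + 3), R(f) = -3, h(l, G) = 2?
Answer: 287/3 ≈ 95.667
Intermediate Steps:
p(g) = -7*g
O(q, k) = -1/2 - 11*q/3 (O(q, k) = -(q + ((-7*(-3))*q + 3))/6 = -(q + (21*q + 3))/6 = -(q + (3 + 21*q))/6 = -(3 + 22*q)/6 = -1/2 - 11*q/3)
(O(-20, -2/5) - 25)*h(-5, -3) = ((-1/2 - 11/3*(-20)) - 25)*2 = ((-1/2 + 220/3) - 25)*2 = (437/6 - 25)*2 = (287/6)*2 = 287/3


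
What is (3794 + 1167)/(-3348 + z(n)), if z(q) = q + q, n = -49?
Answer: -4961/3446 ≈ -1.4396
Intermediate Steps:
z(q) = 2*q
(3794 + 1167)/(-3348 + z(n)) = (3794 + 1167)/(-3348 + 2*(-49)) = 4961/(-3348 - 98) = 4961/(-3446) = 4961*(-1/3446) = -4961/3446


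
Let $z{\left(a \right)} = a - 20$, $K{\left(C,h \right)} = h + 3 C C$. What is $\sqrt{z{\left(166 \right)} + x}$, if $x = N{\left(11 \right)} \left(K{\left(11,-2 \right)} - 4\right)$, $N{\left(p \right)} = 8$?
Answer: $\sqrt{3002} \approx 54.791$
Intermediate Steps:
$K{\left(C,h \right)} = h + 3 C^{2}$
$z{\left(a \right)} = -20 + a$
$x = 2856$ ($x = 8 \left(\left(-2 + 3 \cdot 11^{2}\right) - 4\right) = 8 \left(\left(-2 + 3 \cdot 121\right) - 4\right) = 8 \left(\left(-2 + 363\right) - 4\right) = 8 \left(361 - 4\right) = 8 \cdot 357 = 2856$)
$\sqrt{z{\left(166 \right)} + x} = \sqrt{\left(-20 + 166\right) + 2856} = \sqrt{146 + 2856} = \sqrt{3002}$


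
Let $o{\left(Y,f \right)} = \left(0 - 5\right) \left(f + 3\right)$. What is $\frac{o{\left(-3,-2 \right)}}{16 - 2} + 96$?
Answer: $\frac{1339}{14} \approx 95.643$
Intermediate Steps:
$o{\left(Y,f \right)} = -15 - 5 f$ ($o{\left(Y,f \right)} = - 5 \left(3 + f\right) = -15 - 5 f$)
$\frac{o{\left(-3,-2 \right)}}{16 - 2} + 96 = \frac{-15 - -10}{16 - 2} + 96 = \frac{-15 + 10}{14} + 96 = \frac{1}{14} \left(-5\right) + 96 = - \frac{5}{14} + 96 = \frac{1339}{14}$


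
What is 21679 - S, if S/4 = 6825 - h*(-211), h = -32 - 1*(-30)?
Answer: -3933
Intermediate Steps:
h = -2 (h = -32 + 30 = -2)
S = 25612 (S = 4*(6825 - (-2)*(-211)) = 4*(6825 - 1*422) = 4*(6825 - 422) = 4*6403 = 25612)
21679 - S = 21679 - 1*25612 = 21679 - 25612 = -3933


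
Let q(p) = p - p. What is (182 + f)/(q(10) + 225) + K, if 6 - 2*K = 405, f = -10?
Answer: -89431/450 ≈ -198.74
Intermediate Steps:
q(p) = 0
K = -399/2 (K = 3 - 1/2*405 = 3 - 405/2 = -399/2 ≈ -199.50)
(182 + f)/(q(10) + 225) + K = (182 - 10)/(0 + 225) - 399/2 = 172/225 - 399/2 = -89431/450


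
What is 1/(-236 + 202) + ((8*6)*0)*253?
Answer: -1/34 ≈ -0.029412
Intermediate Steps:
1/(-236 + 202) + ((8*6)*0)*253 = 1/(-34) + (48*0)*253 = -1/34 + 0*253 = -1/34 + 0 = -1/34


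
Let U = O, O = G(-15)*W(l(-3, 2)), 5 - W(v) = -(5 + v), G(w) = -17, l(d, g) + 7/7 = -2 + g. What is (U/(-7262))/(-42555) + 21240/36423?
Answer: 243106862803/416887419090 ≈ 0.58315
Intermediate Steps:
l(d, g) = -3 + g (l(d, g) = -1 + (-2 + g) = -3 + g)
W(v) = 10 + v (W(v) = 5 - (-1)*(5 + v) = 5 - (-5 - v) = 5 + (5 + v) = 10 + v)
O = -153 (O = -17*(10 + (-3 + 2)) = -17*(10 - 1) = -17*9 = -153)
U = -153
(U/(-7262))/(-42555) + 21240/36423 = -153/(-7262)/(-42555) + 21240/36423 = -153*(-1/7262)*(-1/42555) + 21240*(1/36423) = (153/7262)*(-1/42555) + 2360/4047 = -51/103011470 + 2360/4047 = 243106862803/416887419090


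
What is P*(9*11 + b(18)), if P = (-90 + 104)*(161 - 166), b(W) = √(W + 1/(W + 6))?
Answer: -6930 - 35*√2598/6 ≈ -7227.3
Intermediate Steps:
b(W) = √(W + 1/(6 + W))
P = -70 (P = 14*(-5) = -70)
P*(9*11 + b(18)) = -70*(9*11 + √((1 + 18*(6 + 18))/(6 + 18))) = -70*(99 + √((1 + 18*24)/24)) = -70*(99 + √((1 + 432)/24)) = -70*(99 + √((1/24)*433)) = -70*(99 + √(433/24)) = -70*(99 + √2598/12) = -6930 - 35*√2598/6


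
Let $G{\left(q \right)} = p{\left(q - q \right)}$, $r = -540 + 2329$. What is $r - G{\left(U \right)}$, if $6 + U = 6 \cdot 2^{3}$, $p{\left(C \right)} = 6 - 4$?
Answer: $1787$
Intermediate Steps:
$r = 1789$
$p{\left(C \right)} = 2$ ($p{\left(C \right)} = 6 - 4 = 2$)
$U = 42$ ($U = -6 + 6 \cdot 2^{3} = -6 + 6 \cdot 8 = -6 + 48 = 42$)
$G{\left(q \right)} = 2$
$r - G{\left(U \right)} = 1789 - 2 = 1787$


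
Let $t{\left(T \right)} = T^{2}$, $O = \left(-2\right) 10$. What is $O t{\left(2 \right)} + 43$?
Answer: $-37$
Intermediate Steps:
$O = -20$
$O t{\left(2 \right)} + 43 = - 20 \cdot 2^{2} + 43 = \left(-20\right) 4 + 43 = -80 + 43 = -37$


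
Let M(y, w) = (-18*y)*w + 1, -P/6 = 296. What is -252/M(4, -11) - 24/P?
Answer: -17855/58682 ≈ -0.30427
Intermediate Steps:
P = -1776 (P = -6*296 = -1776)
M(y, w) = 1 - 18*w*y (M(y, w) = -18*w*y + 1 = 1 - 18*w*y)
-252/M(4, -11) - 24/P = -252/(1 - 18*(-11)*4) - 24/(-1776) = -252/(1 + 792) - 24*(-1/1776) = -252/793 + 1/74 = -17855/58682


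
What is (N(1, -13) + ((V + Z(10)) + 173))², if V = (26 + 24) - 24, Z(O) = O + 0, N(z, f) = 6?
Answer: 46225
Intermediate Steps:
Z(O) = O
V = 26 (V = 50 - 24 = 26)
(N(1, -13) + ((V + Z(10)) + 173))² = (6 + ((26 + 10) + 173))² = (6 + (36 + 173))² = (6 + 209)² = 215² = 46225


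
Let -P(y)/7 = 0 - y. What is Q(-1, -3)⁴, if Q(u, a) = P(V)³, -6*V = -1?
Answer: 13841287201/2176782336 ≈ 6.3586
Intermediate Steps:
V = ⅙ (V = -⅙*(-1) = ⅙ ≈ 0.16667)
P(y) = 7*y (P(y) = -7*(0 - y) = -(-7)*y = 7*y)
Q(u, a) = 343/216 (Q(u, a) = (7*(⅙))³ = (7/6)³ = 343/216)
Q(-1, -3)⁴ = (343/216)⁴ = 13841287201/2176782336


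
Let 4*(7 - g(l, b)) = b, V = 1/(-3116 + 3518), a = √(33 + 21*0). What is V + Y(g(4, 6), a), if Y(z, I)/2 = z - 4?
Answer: 1207/402 ≈ 3.0025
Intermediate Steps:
a = √33 (a = √(33 + 0) = √33 ≈ 5.7446)
V = 1/402 ≈ 0.0024876
g(l, b) = 7 - b/4
Y(z, I) = -8 + 2*z (Y(z, I) = 2*(z - 4) = 2*(-4 + z) = -8 + 2*z)
V + Y(g(4, 6), a) = 1/402 + (-8 + 2*(7 - ¼*6)) = 1/402 + (-8 + 2*(7 - 3/2)) = 1/402 + (-8 + 2*(11/2)) = 1/402 + (-8 + 11) = 1/402 + 3 = 1207/402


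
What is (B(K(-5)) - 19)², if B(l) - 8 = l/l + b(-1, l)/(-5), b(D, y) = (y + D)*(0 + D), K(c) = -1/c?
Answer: 64516/625 ≈ 103.23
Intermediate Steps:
b(D, y) = D*(D + y) (b(D, y) = (D + y)*D = D*(D + y))
B(l) = 44/5 + l/5 (B(l) = 8 + (l/l - (-1 + l)/(-5)) = 8 + (1 + (1 - l)*(-⅕)) = 8 + (1 + (-⅕ + l/5)) = 8 + (⅘ + l/5) = 44/5 + l/5)
(B(K(-5)) - 19)² = ((44/5 + (-1/(-5))/5) - 19)² = ((44/5 + (-1*(-⅕))/5) - 19)² = ((44/5 + (⅕)*(⅕)) - 19)² = ((44/5 + 1/25) - 19)² = (221/25 - 19)² = (-254/25)² = 64516/625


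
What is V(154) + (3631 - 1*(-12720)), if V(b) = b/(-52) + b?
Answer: 429053/26 ≈ 16502.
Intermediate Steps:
V(b) = 51*b/52 (V(b) = b*(-1/52) + b = -b/52 + b = 51*b/52)
V(154) + (3631 - 1*(-12720)) = (51/52)*154 + (3631 - 1*(-12720)) = 3927/26 + (3631 + 12720) = 3927/26 + 16351 = 429053/26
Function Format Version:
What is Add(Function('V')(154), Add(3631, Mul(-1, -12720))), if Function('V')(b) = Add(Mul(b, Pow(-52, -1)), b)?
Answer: Rational(429053, 26) ≈ 16502.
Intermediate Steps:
Function('V')(b) = Mul(Rational(51, 52), b) (Function('V')(b) = Add(Mul(b, Rational(-1, 52)), b) = Add(Mul(Rational(-1, 52), b), b) = Mul(Rational(51, 52), b))
Add(Function('V')(154), Add(3631, Mul(-1, -12720))) = Add(Mul(Rational(51, 52), 154), Add(3631, Mul(-1, -12720))) = Add(Rational(3927, 26), Add(3631, 12720)) = Add(Rational(3927, 26), 16351) = Rational(429053, 26)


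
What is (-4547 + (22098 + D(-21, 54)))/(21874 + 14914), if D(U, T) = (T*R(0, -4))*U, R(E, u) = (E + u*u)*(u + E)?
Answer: 90127/36788 ≈ 2.4499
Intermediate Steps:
R(E, u) = (E + u)*(E + u²) (R(E, u) = (E + u²)*(E + u) = (E + u)*(E + u²))
D(U, T) = -64*T*U (D(U, T) = (T*(0² + (-4)³ + 0*(-4) + 0*(-4)²))*U = (T*(0 - 64 + 0 + 0*16))*U = (T*(0 - 64 + 0 + 0))*U = (T*(-64))*U = (-64*T)*U = -64*T*U)
(-4547 + (22098 + D(-21, 54)))/(21874 + 14914) = (-4547 + (22098 - 64*54*(-21)))/(21874 + 14914) = (-4547 + (22098 + 72576))/36788 = (-4547 + 94674)*(1/36788) = 90127*(1/36788) = 90127/36788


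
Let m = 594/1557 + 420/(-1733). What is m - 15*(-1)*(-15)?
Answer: -67415307/299809 ≈ -224.86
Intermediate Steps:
m = 41718/299809 (m = 594*(1/1557) + 420*(-1/1733) = 66/173 - 420/1733 = 41718/299809 ≈ 0.13915)
m - 15*(-1)*(-15) = 41718/299809 - 15*(-1)*(-15) = 41718/299809 + 15*(-15) = 41718/299809 - 225 = -67415307/299809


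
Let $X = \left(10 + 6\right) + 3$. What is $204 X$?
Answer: $3876$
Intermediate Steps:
$X = 19$ ($X = 16 + 3 = 19$)
$204 X = 204 \cdot 19 = 3876$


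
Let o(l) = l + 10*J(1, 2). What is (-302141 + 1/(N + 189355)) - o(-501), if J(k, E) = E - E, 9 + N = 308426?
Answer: -150147946079/497772 ≈ -3.0164e+5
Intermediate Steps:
N = 308417 (N = -9 + 308426 = 308417)
J(k, E) = 0
o(l) = l (o(l) = l + 10*0 = l + 0 = l)
(-302141 + 1/(N + 189355)) - o(-501) = (-302141 + 1/(308417 + 189355)) - 1*(-501) = (-302141 + 1/497772) + 501 = -150397329851/497772 + 501 = -150147946079/497772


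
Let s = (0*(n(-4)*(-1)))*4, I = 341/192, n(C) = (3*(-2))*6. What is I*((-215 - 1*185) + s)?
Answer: -8525/12 ≈ -710.42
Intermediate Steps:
n(C) = -36 (n(C) = -6*6 = -36)
I = 341/192 (I = 341*(1/192) = 341/192 ≈ 1.7760)
s = 0 (s = (0*(-36*(-1)))*4 = (0*36)*4 = 0*4 = 0)
I*((-215 - 1*185) + s) = 341*((-215 - 1*185) + 0)/192 = 341*((-215 - 185) + 0)/192 = 341*(-400 + 0)/192 = (341/192)*(-400) = -8525/12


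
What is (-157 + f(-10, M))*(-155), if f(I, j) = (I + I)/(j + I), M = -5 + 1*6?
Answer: 215915/9 ≈ 23991.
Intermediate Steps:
M = 1 (M = -5 + 6 = 1)
f(I, j) = 2*I/(I + j) (f(I, j) = (2*I)/(I + j) = 2*I/(I + j))
(-157 + f(-10, M))*(-155) = (-157 + 2*(-10)/(-10 + 1))*(-155) = (-157 + 2*(-10)/(-9))*(-155) = (-157 + 2*(-10)*(-⅑))*(-155) = (-157 + 20/9)*(-155) = -1393/9*(-155) = 215915/9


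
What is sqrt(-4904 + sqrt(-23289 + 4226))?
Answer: sqrt(-4904 + I*sqrt(19063)) ≈ 0.9857 + 70.036*I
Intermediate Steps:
sqrt(-4904 + sqrt(-23289 + 4226)) = sqrt(-4904 + sqrt(-19063)) = sqrt(-4904 + I*sqrt(19063))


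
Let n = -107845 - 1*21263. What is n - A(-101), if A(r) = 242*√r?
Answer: -129108 - 242*I*√101 ≈ -1.2911e+5 - 2432.1*I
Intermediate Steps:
n = -129108 (n = -107845 - 21263 = -129108)
n - A(-101) = -129108 - 242*√(-101) = -129108 - 242*I*√101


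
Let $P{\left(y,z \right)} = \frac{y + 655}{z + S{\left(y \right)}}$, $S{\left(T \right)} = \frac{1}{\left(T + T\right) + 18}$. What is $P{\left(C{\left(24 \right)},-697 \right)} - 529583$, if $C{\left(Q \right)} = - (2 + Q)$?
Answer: $- \frac{12550608903}{23699} \approx -5.2958 \cdot 10^{5}$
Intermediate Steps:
$S{\left(T \right)} = \frac{1}{18 + 2 T}$ ($S{\left(T \right)} = \frac{1}{2 T + 18} = \frac{1}{18 + 2 T}$)
$C{\left(Q \right)} = -2 - Q$
$P{\left(y,z \right)} = \frac{655 + y}{z + \frac{1}{2 \left(9 + y\right)}}$ ($P{\left(y,z \right)} = \frac{y + 655}{z + \frac{1}{2 \left(9 + y\right)}} = \frac{655 + y}{z + \frac{1}{2 \left(9 + y\right)}}$)
$P{\left(C{\left(24 \right)},-697 \right)} - 529583 = \frac{2 \left(9 - 26\right) \left(655 - 26\right)}{1 + 2 \left(-697\right) \left(9 - 26\right)} - 529583 = 2 \frac{1}{1 + 2 \left(-697\right) \left(-17\right)} \left(-17\right) 629 - 529583 = 2 \frac{1}{1 + 23698} \left(-17\right) 629 - 529583 = 2 \cdot \frac{1}{23699} \left(-17\right) 629 - 529583 = - \frac{21386}{23699} - 529583 = - \frac{12550608903}{23699}$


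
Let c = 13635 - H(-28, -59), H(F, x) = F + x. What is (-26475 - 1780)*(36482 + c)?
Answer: -1418514020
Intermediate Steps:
c = 13722 (c = 13635 - (-28 - 59) = 13635 - 1*(-87) = 13635 + 87 = 13722)
(-26475 - 1780)*(36482 + c) = (-26475 - 1780)*(36482 + 13722) = -28255*50204 = -1418514020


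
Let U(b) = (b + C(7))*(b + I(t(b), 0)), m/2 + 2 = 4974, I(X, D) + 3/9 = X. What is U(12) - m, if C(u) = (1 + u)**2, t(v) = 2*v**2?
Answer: 38492/3 ≈ 12831.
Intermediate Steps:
I(X, D) = -1/3 + X
m = 9944 (m = -4 + 2*4974 = -4 + 9948 = 9944)
U(b) = (64 + b)*(-1/3 + b + 2*b**2) (U(b) = (b + (1 + 7)**2)*(b + (-1/3 + 2*b**2)) = (b + 8**2)*(-1/3 + b + 2*b**2) = (b + 64)*(-1/3 + b + 2*b**2) = (64 + b)*(-1/3 + b + 2*b**2))
U(12) - m = (-64/3 + 2*12**3 + 129*12**2 + (191/3)*12) - 1*9944 = (-64/3 + 2*1728 + 129*144 + 764) - 9944 = (-64/3 + 3456 + 18576 + 764) - 9944 = 68324/3 - 9944 = 38492/3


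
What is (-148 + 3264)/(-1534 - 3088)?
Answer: -1558/2311 ≈ -0.67417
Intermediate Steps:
(-148 + 3264)/(-1534 - 3088) = 3116/(-4622) = 3116*(-1/4622) = -1558/2311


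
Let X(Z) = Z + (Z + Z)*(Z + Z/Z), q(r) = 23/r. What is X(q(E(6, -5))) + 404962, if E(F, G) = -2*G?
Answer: 10124487/25 ≈ 4.0498e+5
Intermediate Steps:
X(Z) = Z + 2*Z*(1 + Z) (X(Z) = Z + (2*Z)*(Z + 1) = Z + (2*Z)*(1 + Z) = Z + 2*Z*(1 + Z))
X(q(E(6, -5))) + 404962 = (23/((-2*(-5))))*(3 + 2*(23/((-2*(-5))))) + 404962 = (23/10)*(3 + 2*(23/10)) + 404962 = (23*(1/10))*(3 + 2*(23*(1/10))) + 404962 = 23*(3 + 2*(23/10))/10 + 404962 = 23*(3 + 23/5)/10 + 404962 = (23/10)*(38/5) + 404962 = 437/25 + 404962 = 10124487/25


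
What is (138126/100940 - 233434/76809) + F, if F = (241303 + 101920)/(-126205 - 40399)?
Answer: -1204787162586571/322924387259460 ≈ -3.7309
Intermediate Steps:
F = -343223/166604 (F = 343223/(-166604) = 343223*(-1/166604) = -343223/166604 ≈ -2.0601)
(138126/100940 - 233434/76809) + F = (138126/100940 - 233434/76809) - 343223/166604 = (138126*(1/100940) - 233434*1/76809) - 343223/166604 = (69063/50470 - 233434/76809) - 343223/166604 = -6476754013/3876550230 - 343223/166604 = -1204787162586571/322924387259460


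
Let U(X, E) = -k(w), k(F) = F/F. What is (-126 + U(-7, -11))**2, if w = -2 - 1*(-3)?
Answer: 16129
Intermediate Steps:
w = 1 (w = -2 + 3 = 1)
k(F) = 1
U(X, E) = -1 (U(X, E) = -1*1 = -1)
(-126 + U(-7, -11))**2 = (-126 - 1)**2 = (-127)**2 = 16129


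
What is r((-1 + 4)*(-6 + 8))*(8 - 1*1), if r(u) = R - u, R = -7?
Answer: -91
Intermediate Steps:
r(u) = -7 - u
r((-1 + 4)*(-6 + 8))*(8 - 1*1) = (-7 - (-1 + 4)*(-6 + 8))*(8 - 1*1) = (-7 - 3*2)*(8 - 1) = (-7 - 1*6)*7 = (-7 - 6)*7 = -13*7 = -91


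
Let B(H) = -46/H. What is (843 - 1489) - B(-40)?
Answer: -12943/20 ≈ -647.15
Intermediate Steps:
(843 - 1489) - B(-40) = (843 - 1489) - (-46)/(-40) = -646 - (-46)*(-1)/40 = -646 - 1*23/20 = -646 - 23/20 = -12943/20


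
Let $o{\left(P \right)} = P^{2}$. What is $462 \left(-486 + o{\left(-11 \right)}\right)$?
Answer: $-168630$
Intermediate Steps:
$462 \left(-486 + o{\left(-11 \right)}\right) = 462 \left(-486 + \left(-11\right)^{2}\right) = 462 \left(-486 + 121\right) = 462 \left(-365\right) = -168630$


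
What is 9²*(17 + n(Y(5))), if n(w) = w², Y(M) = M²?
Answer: 52002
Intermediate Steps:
9²*(17 + n(Y(5))) = 9²*(17 + (5²)²) = 81*(17 + 25²) = 81*(17 + 625) = 81*642 = 52002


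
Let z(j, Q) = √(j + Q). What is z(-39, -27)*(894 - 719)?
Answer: 175*I*√66 ≈ 1421.7*I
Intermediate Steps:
z(j, Q) = √(Q + j)
z(-39, -27)*(894 - 719) = √(-27 - 39)*(894 - 719) = √(-66)*175 = (I*√66)*175 = 175*I*√66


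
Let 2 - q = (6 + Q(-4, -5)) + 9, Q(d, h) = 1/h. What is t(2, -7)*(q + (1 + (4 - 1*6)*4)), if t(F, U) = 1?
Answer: -99/5 ≈ -19.800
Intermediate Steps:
q = -64/5 (q = 2 - ((6 + 1/(-5)) + 9) = 2 - ((6 - 1/5) + 9) = 2 - (29/5 + 9) = 2 - 1*74/5 = 2 - 74/5 = -64/5 ≈ -12.800)
t(2, -7)*(q + (1 + (4 - 1*6)*4)) = 1*(-64/5 + (1 + (4 - 1*6)*4)) = 1*(-64/5 + (1 + (4 - 6)*4)) = 1*(-64/5 + (1 - 2*4)) = 1*(-64/5 + (1 - 8)) = 1*(-64/5 - 7) = 1*(-99/5) = -99/5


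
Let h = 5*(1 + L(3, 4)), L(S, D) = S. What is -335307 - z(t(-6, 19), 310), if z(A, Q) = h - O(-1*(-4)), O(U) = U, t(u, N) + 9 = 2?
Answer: -335323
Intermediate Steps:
t(u, N) = -7 (t(u, N) = -9 + 2 = -7)
h = 20 (h = 5*(1 + 3) = 5*4 = 20)
z(A, Q) = 16 (z(A, Q) = 20 - (-1)*(-4) = 20 - 1*4 = 20 - 4 = 16)
-335307 - z(t(-6, 19), 310) = -335307 - 1*16 = -335307 - 16 = -335323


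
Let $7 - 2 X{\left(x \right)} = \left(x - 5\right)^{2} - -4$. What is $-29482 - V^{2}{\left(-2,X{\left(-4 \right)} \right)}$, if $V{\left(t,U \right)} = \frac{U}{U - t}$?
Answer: $- \frac{40362379}{1369} \approx -29483.0$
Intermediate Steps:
$X{\left(x \right)} = \frac{3}{2} - \frac{\left(-5 + x\right)^{2}}{2}$ ($X{\left(x \right)} = \frac{7}{2} - \frac{\left(x - 5\right)^{2} - -4}{2} = \frac{7}{2} - \frac{\left(-5 + x\right)^{2} + 4}{2} = \frac{7}{2} - \frac{4 + \left(-5 + x\right)^{2}}{2} = \frac{7}{2} - \left(2 + \frac{\left(-5 + x\right)^{2}}{2}\right) = \frac{3}{2} - \frac{\left(-5 + x\right)^{2}}{2}$)
$-29482 - V^{2}{\left(-2,X{\left(-4 \right)} \right)} = -29482 - \left(\frac{\frac{3}{2} - \frac{\left(-5 - 4\right)^{2}}{2}}{\left(\frac{3}{2} - \frac{\left(-5 - 4\right)^{2}}{2}\right) - -2}\right)^{2} = -29482 - \left(\frac{\frac{3}{2} - \frac{\left(-9\right)^{2}}{2}}{\left(\frac{3}{2} - \frac{\left(-9\right)^{2}}{2}\right) + 2}\right)^{2} = -29482 - \left(\frac{\frac{3}{2} - \frac{81}{2}}{\left(\frac{3}{2} - \frac{81}{2}\right) + 2}\right)^{2} = -29482 - \left(- \frac{39}{-39 + 2}\right)^{2} = -29482 - \left(- \frac{39}{-37}\right)^{2} = -29482 - \left(\left(-39\right) \left(- \frac{1}{37}\right)\right)^{2} = -29482 - \left(\frac{39}{37}\right)^{2} = -29482 - \frac{1521}{1369} = - \frac{40362379}{1369}$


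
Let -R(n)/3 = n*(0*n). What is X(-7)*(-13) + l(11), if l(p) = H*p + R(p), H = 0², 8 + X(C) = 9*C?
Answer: 923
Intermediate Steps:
X(C) = -8 + 9*C
R(n) = 0 (R(n) = -3*n*0*n = -3*n*0 = -3*0 = 0)
H = 0
l(p) = 0 (l(p) = 0*p + 0 = 0 + 0 = 0)
X(-7)*(-13) + l(11) = (-8 + 9*(-7))*(-13) + 0 = (-8 - 63)*(-13) + 0 = -71*(-13) + 0 = 923 + 0 = 923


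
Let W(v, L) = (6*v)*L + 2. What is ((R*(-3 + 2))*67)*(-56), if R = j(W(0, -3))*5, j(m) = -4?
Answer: -75040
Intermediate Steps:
W(v, L) = 2 + 6*L*v (W(v, L) = 6*L*v + 2 = 2 + 6*L*v)
R = -20 (R = -4*5 = -20)
((R*(-3 + 2))*67)*(-56) = (-20*(-3 + 2)*67)*(-56) = (-20*(-1)*67)*(-56) = (20*67)*(-56) = 1340*(-56) = -75040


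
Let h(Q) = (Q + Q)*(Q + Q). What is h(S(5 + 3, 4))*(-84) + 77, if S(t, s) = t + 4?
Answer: -48307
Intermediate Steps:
S(t, s) = 4 + t
h(Q) = 4*Q**2 (h(Q) = (2*Q)*(2*Q) = 4*Q**2)
h(S(5 + 3, 4))*(-84) + 77 = (4*(4 + (5 + 3))**2)*(-84) + 77 = (4*(4 + 8)**2)*(-84) + 77 = (4*12**2)*(-84) + 77 = (4*144)*(-84) + 77 = 576*(-84) + 77 = -48384 + 77 = -48307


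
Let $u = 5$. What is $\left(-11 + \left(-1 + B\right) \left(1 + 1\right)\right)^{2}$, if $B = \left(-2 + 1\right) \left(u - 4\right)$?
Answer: $225$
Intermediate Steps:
$B = -1$ ($B = \left(-2 + 1\right) \left(5 - 4\right) = \left(-1\right) 1 = -1$)
$\left(-11 + \left(-1 + B\right) \left(1 + 1\right)\right)^{2} = \left(-11 + \left(-1 - 1\right) \left(1 + 1\right)\right)^{2} = \left(-11 - 4\right)^{2} = \left(-15\right)^{2} = 225$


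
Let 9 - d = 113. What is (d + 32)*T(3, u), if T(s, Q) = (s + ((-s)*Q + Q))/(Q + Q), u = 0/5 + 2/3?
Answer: -90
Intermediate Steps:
d = -104 (d = 9 - 1*113 = 9 - 113 = -104)
u = ⅔ (u = 0*(⅕) + 2*(⅓) = 0 + ⅔ = ⅔ ≈ 0.66667)
T(s, Q) = (Q + s - Q*s)/(2*Q) (T(s, Q) = (s + (-Q*s + Q))/((2*Q)) = (s + (Q - Q*s))*(1/(2*Q)) = (Q + s - Q*s)*(1/(2*Q)) = (Q + s - Q*s)/(2*Q))
(d + 32)*T(3, u) = (-104 + 32)*((3 - 1*⅔*(-1 + 3))/(2*(⅔))) = -36*3*(3 - 1*⅔*2)/2 = -36*3*(3 - 4/3)/2 = -36*3*5/(2*3) = -72*5/4 = -90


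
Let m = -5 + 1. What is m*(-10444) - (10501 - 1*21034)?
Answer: 52309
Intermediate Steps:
m = -4
m*(-10444) - (10501 - 1*21034) = -4*(-10444) - (10501 - 1*21034) = 41776 - (10501 - 21034) = 41776 - 1*(-10533) = 41776 + 10533 = 52309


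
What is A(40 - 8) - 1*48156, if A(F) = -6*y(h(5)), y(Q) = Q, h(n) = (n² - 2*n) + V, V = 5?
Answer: -48276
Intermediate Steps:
h(n) = 5 + n² - 2*n (h(n) = (n² - 2*n) + 5 = 5 + n² - 2*n)
A(F) = -120 (A(F) = -6*(5 + 5² - 2*5) = -6*(5 + 25 - 10) = -6*20 = -120)
A(40 - 8) - 1*48156 = -120 - 1*48156 = -120 - 48156 = -48276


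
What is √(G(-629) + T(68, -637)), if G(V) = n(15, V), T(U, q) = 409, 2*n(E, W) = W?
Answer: 3*√42/2 ≈ 9.7211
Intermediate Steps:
n(E, W) = W/2
G(V) = V/2
√(G(-629) + T(68, -637)) = √((½)*(-629) + 409) = √(-629/2 + 409) = √(189/2) = 3*√42/2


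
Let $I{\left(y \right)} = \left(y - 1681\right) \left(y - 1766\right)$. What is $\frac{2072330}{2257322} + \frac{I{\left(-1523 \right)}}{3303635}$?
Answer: $\frac{15316890916691}{3728683982735} \approx 4.1079$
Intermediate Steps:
$I{\left(y \right)} = \left(-1766 + y\right) \left(-1681 + y\right)$ ($I{\left(y \right)} = \left(-1681 + y\right) \left(-1766 + y\right) = \left(-1766 + y\right) \left(-1681 + y\right)$)
$\frac{2072330}{2257322} + \frac{I{\left(-1523 \right)}}{3303635} = \frac{2072330}{2257322} + \frac{2968646 + \left(-1523\right)^{2} - -5249781}{3303635} = 2072330 \cdot \frac{1}{2257322} + \left(2968646 + 2319529 + 5249781\right) \frac{1}{3303635} = \frac{1036165}{1128661} + 10537956 \cdot \frac{1}{3303635} = \frac{1036165}{1128661} + \frac{10537956}{3303635} = \frac{15316890916691}{3728683982735}$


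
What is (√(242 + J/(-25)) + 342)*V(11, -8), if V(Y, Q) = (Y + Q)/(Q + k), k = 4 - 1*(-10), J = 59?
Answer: 171 + √5991/10 ≈ 178.74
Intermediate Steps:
k = 14 (k = 4 + 10 = 14)
V(Y, Q) = (Q + Y)/(14 + Q) (V(Y, Q) = (Y + Q)/(Q + 14) = (Q + Y)/(14 + Q))
(√(242 + J/(-25)) + 342)*V(11, -8) = (√(242 + 59/(-25)) + 342)*((-8 + 11)/(14 - 8)) = (√(242 + 59*(-1/25)) + 342)*(3/6) = (√(242 - 59/25) + 342)*((⅙)*3) = (√(5991/25) + 342)*(½) = (√5991/5 + 342)*(½) = (342 + √5991/5)*(½) = 171 + √5991/10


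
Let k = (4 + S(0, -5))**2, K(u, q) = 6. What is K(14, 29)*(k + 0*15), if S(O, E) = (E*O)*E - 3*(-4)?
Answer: 1536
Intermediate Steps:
S(O, E) = 12 + O*E**2 (S(O, E) = O*E**2 + 12 = 12 + O*E**2)
k = 256 (k = (4 + (12 + 0*(-5)**2))**2 = (4 + (12 + 0*25))**2 = (4 + (12 + 0))**2 = (4 + 12)**2 = 16**2 = 256)
K(14, 29)*(k + 0*15) = 6*(256 + 0*15) = 6*(256 + 0) = 6*256 = 1536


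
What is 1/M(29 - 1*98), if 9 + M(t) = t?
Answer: -1/78 ≈ -0.012821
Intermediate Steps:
M(t) = -9 + t
1/M(29 - 1*98) = 1/(-9 + (29 - 1*98)) = 1/(-9 + (29 - 98)) = 1/(-9 - 69) = 1/(-78) = -1/78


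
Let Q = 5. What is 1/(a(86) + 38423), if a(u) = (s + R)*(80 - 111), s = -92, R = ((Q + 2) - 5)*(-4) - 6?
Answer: 1/41709 ≈ 2.3976e-5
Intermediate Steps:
R = -14 (R = ((5 + 2) - 5)*(-4) - 6 = (7 - 5)*(-4) - 6 = 2*(-4) - 6 = -8 - 6 = -14)
a(u) = 3286 (a(u) = (-92 - 14)*(80 - 111) = -106*(-31) = 3286)
1/(a(86) + 38423) = 1/(3286 + 38423) = 1/41709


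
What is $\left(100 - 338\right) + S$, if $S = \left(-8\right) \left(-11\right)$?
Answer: $-150$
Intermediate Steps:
$S = 88$
$\left(100 - 338\right) + S = \left(100 - 338\right) + 88 = -238 + 88 = -150$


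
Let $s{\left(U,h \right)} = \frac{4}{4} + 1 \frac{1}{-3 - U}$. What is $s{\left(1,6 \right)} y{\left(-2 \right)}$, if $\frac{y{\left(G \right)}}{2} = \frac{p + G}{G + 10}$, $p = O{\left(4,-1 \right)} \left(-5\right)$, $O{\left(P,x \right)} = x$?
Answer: $\frac{9}{16} \approx 0.5625$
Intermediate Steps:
$s{\left(U,h \right)} = 1 + \frac{1}{-3 - U}$ ($s{\left(U,h \right)} = 4 \cdot \frac{1}{4} + \frac{1}{-3 - U} = 1 + \frac{1}{-3 - U}$)
$p = 5$ ($p = \left(-1\right) \left(-5\right) = 5$)
$y{\left(G \right)} = \frac{2 \left(5 + G\right)}{10 + G}$ ($y{\left(G \right)} = 2 \frac{5 + G}{G + 10} = 2 \frac{5 + G}{10 + G} = \frac{2 \left(5 + G\right)}{10 + G}$)
$s{\left(1,6 \right)} y{\left(-2 \right)} = \frac{2 + 1}{3 + 1} \frac{2 \left(5 - 2\right)}{10 - 2} = \frac{1}{4} \cdot 3 \cdot 2 \cdot \frac{1}{8} \cdot 3 = \frac{3}{4} \cdot \frac{3}{4} = \frac{9}{16}$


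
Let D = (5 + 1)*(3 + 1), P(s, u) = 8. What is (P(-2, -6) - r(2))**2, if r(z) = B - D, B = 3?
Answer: 841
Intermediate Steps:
D = 24 (D = 6*4 = 24)
r(z) = -21 (r(z) = 3 - 1*24 = 3 - 24 = -21)
(P(-2, -6) - r(2))**2 = (8 - 1*(-21))**2 = (8 + 21)**2 = 29**2 = 841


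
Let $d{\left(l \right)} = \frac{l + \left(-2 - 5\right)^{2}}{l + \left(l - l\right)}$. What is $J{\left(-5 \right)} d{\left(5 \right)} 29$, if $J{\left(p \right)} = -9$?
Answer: $- \frac{14094}{5} \approx -2818.8$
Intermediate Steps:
$d{\left(l \right)} = \frac{49 + l}{l}$ ($d{\left(l \right)} = \frac{l + \left(-7\right)^{2}}{l + 0} = \frac{l + 49}{l} = \frac{49 + l}{l}$)
$J{\left(-5 \right)} d{\left(5 \right)} 29 = - 9 \frac{49 + 5}{5} \cdot 29 = - 9 \cdot \frac{1}{5} \cdot 54 \cdot 29 = \left(-9\right) \frac{54}{5} \cdot 29 = \left(- \frac{486}{5}\right) 29 = - \frac{14094}{5}$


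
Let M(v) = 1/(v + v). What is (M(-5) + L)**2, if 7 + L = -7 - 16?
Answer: 90601/100 ≈ 906.01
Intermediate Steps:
M(v) = 1/(2*v)
L = -30 (L = -7 + (-7 - 16) = -7 - 23 = -30)
(M(-5) + L)**2 = ((1/2)/(-5) - 30)**2 = ((1/2)*(-1/5) - 30)**2 = (-1/10 - 30)**2 = (-301/10)**2 = 90601/100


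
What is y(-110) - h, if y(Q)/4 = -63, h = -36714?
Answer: 36462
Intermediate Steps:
y(Q) = -252 (y(Q) = 4*(-63) = -252)
y(-110) - h = -252 - 1*(-36714) = -252 + 36714 = 36462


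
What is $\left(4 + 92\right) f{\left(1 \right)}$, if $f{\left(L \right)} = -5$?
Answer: $-480$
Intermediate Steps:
$\left(4 + 92\right) f{\left(1 \right)} = \left(4 + 92\right) \left(-5\right) = 96 \left(-5\right) = -480$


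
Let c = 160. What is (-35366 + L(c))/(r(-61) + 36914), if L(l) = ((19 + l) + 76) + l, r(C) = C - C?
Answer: -34951/36914 ≈ -0.94682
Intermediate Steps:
r(C) = 0
L(l) = 95 + 2*l (L(l) = (95 + l) + l = 95 + 2*l)
(-35366 + L(c))/(r(-61) + 36914) = (-35366 + (95 + 2*160))/(0 + 36914) = (-35366 + (95 + 320))/36914 = (-35366 + 415)*(1/36914) = -34951*1/36914 = -34951/36914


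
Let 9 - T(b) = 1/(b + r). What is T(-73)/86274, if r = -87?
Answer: 1441/13803840 ≈ 0.00010439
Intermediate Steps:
T(b) = 9 - 1/(-87 + b) (T(b) = 9 - 1/(b - 87) = 9 - 1/(-87 + b))
T(-73)/86274 = ((-784 + 9*(-73))/(-87 - 73))/86274 = ((-784 - 657)/(-160))*(1/86274) = -1/160*(-1441)*(1/86274) = (1441/160)*(1/86274) = 1441/13803840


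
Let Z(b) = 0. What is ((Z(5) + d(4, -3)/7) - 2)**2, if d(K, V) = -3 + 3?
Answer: 4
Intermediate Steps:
d(K, V) = 0
((Z(5) + d(4, -3)/7) - 2)**2 = ((0 + 0/7) - 2)**2 = ((0 + 0*(1/7)) - 2)**2 = ((0 + 0) - 2)**2 = (0 - 2)**2 = (-2)**2 = 4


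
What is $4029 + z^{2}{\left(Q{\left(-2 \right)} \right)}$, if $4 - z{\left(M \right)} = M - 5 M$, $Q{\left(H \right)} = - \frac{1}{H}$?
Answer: $4065$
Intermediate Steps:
$z{\left(M \right)} = 4 + 4 M$ ($z{\left(M \right)} = 4 - \left(M - 5 M\right) = 4 - - 4 M = 4 + 4 M$)
$4029 + z^{2}{\left(Q{\left(-2 \right)} \right)} = 4029 + \left(4 + 4 \left(- \frac{1}{-2}\right)\right)^{2} = 4029 + \left(4 + 4 \left(\left(-1\right) \left(- \frac{1}{2}\right)\right)\right)^{2} = 4029 + \left(4 + 4 \cdot \frac{1}{2}\right)^{2} = 4029 + \left(4 + 2\right)^{2} = 4029 + 6^{2} = 4029 + 36 = 4065$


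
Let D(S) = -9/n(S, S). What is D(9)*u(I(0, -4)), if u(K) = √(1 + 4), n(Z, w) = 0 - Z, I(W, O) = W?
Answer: √5 ≈ 2.2361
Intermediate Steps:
n(Z, w) = -Z
u(K) = √5
D(S) = 9/S (D(S) = -9*(-1/S) = -(-9)/S = 9/S)
D(9)*u(I(0, -4)) = (9/9)*√5 = (9*(⅑))*√5 = 1*√5 = √5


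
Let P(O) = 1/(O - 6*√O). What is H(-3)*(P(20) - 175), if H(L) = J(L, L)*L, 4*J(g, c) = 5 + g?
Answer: 8403/32 + 9*√5/160 ≈ 262.72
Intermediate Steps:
J(g, c) = 5/4 + g/4 (J(g, c) = (5 + g)/4 = 5/4 + g/4)
H(L) = L*(5/4 + L/4) (H(L) = (5/4 + L/4)*L = L*(5/4 + L/4))
H(-3)*(P(20) - 175) = ((¼)*(-3)*(5 - 3))*(1/(20 - 12*√5) - 175) = ((¼)*(-3)*2)*(1/(20 - 12*√5) - 175) = -3*(1/(20 - 12*√5) - 175)/2 = -3*(-175 + 1/(20 - 12*√5))/2 = 525/2 - 3/(2*(20 - 12*√5))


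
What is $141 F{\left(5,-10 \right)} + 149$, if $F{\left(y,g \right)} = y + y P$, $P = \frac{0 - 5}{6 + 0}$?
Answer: $\frac{533}{2} \approx 266.5$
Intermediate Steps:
$P = - \frac{5}{6} \approx -0.83333$
$F{\left(y,g \right)} = \frac{y}{6}$ ($F{\left(y,g \right)} = y + y \left(- \frac{5}{6}\right) = y - \frac{5 y}{6} = \frac{y}{6}$)
$141 F{\left(5,-10 \right)} + 149 = 141 \cdot \frac{1}{6} \cdot 5 + 149 = 141 \cdot \frac{5}{6} + 149 = \frac{235}{2} + 149 = \frac{533}{2}$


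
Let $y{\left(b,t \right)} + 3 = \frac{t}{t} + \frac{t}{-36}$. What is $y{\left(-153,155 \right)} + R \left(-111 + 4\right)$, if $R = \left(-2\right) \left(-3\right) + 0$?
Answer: $- \frac{23339}{36} \approx -648.31$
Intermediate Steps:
$y{\left(b,t \right)} = -2 - \frac{t}{36}$ ($y{\left(b,t \right)} = -3 + \left(\frac{t}{t} + \frac{t}{-36}\right) = -3 + \left(1 + t \left(- \frac{1}{36}\right)\right) = -3 - \left(-1 + \frac{t}{36}\right) = -2 - \frac{t}{36}$)
$R = 6$ ($R = 6 + 0 = 6$)
$y{\left(-153,155 \right)} + R \left(-111 + 4\right) = \left(-2 - \frac{155}{36}\right) + 6 \left(-111 + 4\right) = \left(-2 - \frac{155}{36}\right) + 6 \left(-107\right) = - \frac{227}{36} - 642 = - \frac{23339}{36}$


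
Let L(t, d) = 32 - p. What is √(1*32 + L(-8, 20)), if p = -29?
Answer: √93 ≈ 9.6436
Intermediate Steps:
L(t, d) = 61 (L(t, d) = 32 - 1*(-29) = 32 + 29 = 61)
√(1*32 + L(-8, 20)) = √(1*32 + 61) = √(32 + 61) = √93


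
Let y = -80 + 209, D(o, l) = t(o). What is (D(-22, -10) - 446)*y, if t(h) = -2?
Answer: -57792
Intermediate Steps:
D(o, l) = -2
y = 129
(D(-22, -10) - 446)*y = (-2 - 446)*129 = -448*129 = -57792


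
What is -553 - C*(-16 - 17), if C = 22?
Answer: 173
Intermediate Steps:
-553 - C*(-16 - 17) = -553 - 22*(-16 - 17) = -553 - 22*(-33) = -553 - 1*(-726) = -553 + 726 = 173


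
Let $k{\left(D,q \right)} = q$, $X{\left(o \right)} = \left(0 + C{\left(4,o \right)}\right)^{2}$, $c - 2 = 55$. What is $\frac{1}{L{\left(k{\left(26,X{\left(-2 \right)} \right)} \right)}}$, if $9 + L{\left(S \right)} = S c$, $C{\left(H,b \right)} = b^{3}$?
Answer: $\frac{1}{3639} \approx 0.0002748$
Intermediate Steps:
$c = 57$ ($c = 2 + 55 = 57$)
$X{\left(o \right)} = o^{6}$ ($X{\left(o \right)} = \left(0 + o^{3}\right)^{2} = \left(o^{3}\right)^{2} = o^{6}$)
$L{\left(S \right)} = -9 + 57 S$ ($L{\left(S \right)} = -9 + S 57 = -9 + 57 S$)
$\frac{1}{L{\left(k{\left(26,X{\left(-2 \right)} \right)} \right)}} = \frac{1}{-9 + 57 \left(-2\right)^{6}} = \frac{1}{-9 + 57 \cdot 64} = \frac{1}{-9 + 3648} = \frac{1}{3639}$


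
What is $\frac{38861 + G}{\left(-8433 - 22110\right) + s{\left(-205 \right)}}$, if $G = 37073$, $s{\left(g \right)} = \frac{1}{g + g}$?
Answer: $- \frac{31132940}{12522631} \approx -2.4861$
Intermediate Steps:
$s{\left(g \right)} = \frac{1}{2 g}$
$\frac{38861 + G}{\left(-8433 - 22110\right) + s{\left(-205 \right)}} = \frac{38861 + 37073}{\left(-8433 - 22110\right) + \frac{1}{2 \left(-205\right)}} = \frac{75934}{-30543 + \frac{1}{2} \left(- \frac{1}{205}\right)} = \frac{75934}{-30543 - \frac{1}{410}} = \frac{75934}{- \frac{12522631}{410}} = 75934 \left(- \frac{410}{12522631}\right) = - \frac{31132940}{12522631}$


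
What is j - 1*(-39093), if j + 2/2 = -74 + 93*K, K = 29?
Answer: 41715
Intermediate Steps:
j = 2622 (j = -1 + (-74 + 93*29) = -1 + (-74 + 2697) = -1 + 2623 = 2622)
j - 1*(-39093) = 2622 - 1*(-39093) = 2622 + 39093 = 41715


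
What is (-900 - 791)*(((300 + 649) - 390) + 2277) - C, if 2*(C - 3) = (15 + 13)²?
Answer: -4796071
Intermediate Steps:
C = 395 (C = 3 + (15 + 13)²/2 = 3 + (½)*28² = 3 + (½)*784 = 3 + 392 = 395)
(-900 - 791)*(((300 + 649) - 390) + 2277) - C = (-900 - 791)*(((300 + 649) - 390) + 2277) - 1*395 = -1691*((949 - 390) + 2277) - 395 = -1691*(559 + 2277) - 395 = -1691*2836 - 395 = -4795676 - 395 = -4796071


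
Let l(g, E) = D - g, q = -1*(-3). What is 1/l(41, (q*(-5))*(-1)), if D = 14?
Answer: -1/27 ≈ -0.037037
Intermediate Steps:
q = 3
l(g, E) = 14 - g
1/l(41, (q*(-5))*(-1)) = 1/(14 - 1*41) = 1/(14 - 41) = 1/(-27) = -1/27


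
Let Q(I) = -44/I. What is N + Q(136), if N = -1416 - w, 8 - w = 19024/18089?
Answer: -875349187/615026 ≈ -1423.3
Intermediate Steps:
w = 125688/18089 (w = 8 - 19024/18089 = 125688/18089 ≈ 6.9483)
N = -25739712/18089 (N = -1416 - 1*125688/18089 = -1416 - 125688/18089 = -25739712/18089 ≈ -1422.9)
N + Q(136) = -25739712/18089 - 44/136 = -25739712/18089 - 44*1/136 = -25739712/18089 - 11/34 = -875349187/615026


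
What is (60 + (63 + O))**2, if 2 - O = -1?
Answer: 15876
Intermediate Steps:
O = 3 (O = 2 - 1*(-1) = 2 + 1 = 3)
(60 + (63 + O))**2 = (60 + (63 + 3))**2 = (60 + 66)**2 = 126**2 = 15876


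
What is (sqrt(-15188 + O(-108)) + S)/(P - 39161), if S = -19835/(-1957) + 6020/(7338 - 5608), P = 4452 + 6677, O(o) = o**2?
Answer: -1536523/3163513984 - I*sqrt(881)/14016 ≈ -0.0004857 - 0.0021177*I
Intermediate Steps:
P = 11129
S = 4609569/338561 (S = -19835*(-1/1957) + 6020/1730 = 19835/1957 + 6020*(1/1730) = 19835/1957 + 602/173 = 4609569/338561 ≈ 13.615)
(sqrt(-15188 + O(-108)) + S)/(P - 39161) = (sqrt(-15188 + (-108)**2) + 4609569/338561)/(11129 - 39161) = (sqrt(-15188 + 11664) + 4609569/338561)/(-28032) = (sqrt(-3524) + 4609569/338561)*(-1/28032) = (2*I*sqrt(881) + 4609569/338561)*(-1/28032) = (4609569/338561 + 2*I*sqrt(881))*(-1/28032) = -1536523/3163513984 - I*sqrt(881)/14016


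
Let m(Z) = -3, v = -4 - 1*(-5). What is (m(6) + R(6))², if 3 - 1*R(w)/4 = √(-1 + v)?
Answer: 81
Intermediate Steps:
v = 1 (v = -4 + 5 = 1)
R(w) = 12 (R(w) = 12 - 4*√(-1 + 1) = 12 - 4*√0 = 12 - 4*0 = 12 + 0 = 12)
(m(6) + R(6))² = (-3 + 12)² = 9² = 81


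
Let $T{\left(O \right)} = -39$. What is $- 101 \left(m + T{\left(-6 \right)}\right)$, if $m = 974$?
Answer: $-94435$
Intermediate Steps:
$- 101 \left(m + T{\left(-6 \right)}\right) = - 101 \left(974 - 39\right) = \left(-101\right) 935 = -94435$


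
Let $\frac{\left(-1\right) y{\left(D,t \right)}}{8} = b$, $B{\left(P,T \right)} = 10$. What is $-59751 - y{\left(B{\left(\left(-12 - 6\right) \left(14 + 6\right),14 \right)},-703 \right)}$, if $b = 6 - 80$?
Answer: $-60343$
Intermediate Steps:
$b = -74$ ($b = 6 - 80 = -74$)
$y{\left(D,t \right)} = 592$ ($y{\left(D,t \right)} = \left(-8\right) \left(-74\right) = 592$)
$-59751 - y{\left(B{\left(\left(-12 - 6\right) \left(14 + 6\right),14 \right)},-703 \right)} = -59751 - 592 = -60343$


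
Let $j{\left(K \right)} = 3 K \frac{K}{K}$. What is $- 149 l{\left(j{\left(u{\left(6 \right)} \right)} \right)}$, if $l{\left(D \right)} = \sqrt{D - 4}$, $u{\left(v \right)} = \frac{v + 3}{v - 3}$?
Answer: $- 149 \sqrt{5} \approx -333.17$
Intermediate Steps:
$u{\left(v \right)} = \frac{3 + v}{-3 + v}$
$j{\left(K \right)} = 3 K$ ($j{\left(K \right)} = 3 K 1 = 3 K$)
$l{\left(D \right)} = \sqrt{-4 + D}$
$- 149 l{\left(j{\left(u{\left(6 \right)} \right)} \right)} = - 149 \sqrt{-4 + 3 \frac{3 + 6}{-3 + 6}} = - 149 \sqrt{-4 + 3 \cdot \frac{1}{3} \cdot 9} = - 149 \sqrt{-4 + 3 \cdot 3} = - 149 \sqrt{-4 + 9} = - 149 \sqrt{5}$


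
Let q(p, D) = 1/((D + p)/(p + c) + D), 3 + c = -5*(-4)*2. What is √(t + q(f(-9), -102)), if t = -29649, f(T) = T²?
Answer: I*√4310113584327/12057 ≈ 172.19*I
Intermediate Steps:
c = 37 (c = -3 - 5*(-4)*2 = -3 + 20*2 = -3 + 40 = 37)
q(p, D) = 1/(D + (D + p)/(37 + p)) (q(p, D) = 1/((D + p)/(p + 37) + D) = 1/((D + p)/(37 + p) + D) = 1/(D + (D + p)/(37 + p)))
√(t + q(f(-9), -102)) = √(-29649 + (37 + (-9)²)/((-9)² + 38*(-102) - 102*(-9)²)) = √(-29649 + (37 + 81)/(81 - 3876 - 102*81)) = √(-29649 + 118/(81 - 3876 - 8262)) = √(-29649 + 118/(-12057)) = √(-29649 - 1/12057*118) = √(-29649 - 118/12057) = √(-357478111/12057) = I*√4310113584327/12057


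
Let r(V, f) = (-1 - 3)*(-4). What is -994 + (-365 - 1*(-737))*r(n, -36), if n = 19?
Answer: 4958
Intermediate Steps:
r(V, f) = 16 (r(V, f) = -4*(-4) = 16)
-994 + (-365 - 1*(-737))*r(n, -36) = -994 + (-365 - 1*(-737))*16 = -994 + (-365 + 737)*16 = -994 + 372*16 = -994 + 5952 = 4958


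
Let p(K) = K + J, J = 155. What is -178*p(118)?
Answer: -48594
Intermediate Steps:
p(K) = 155 + K (p(K) = K + 155 = 155 + K)
-178*p(118) = -178*(155 + 118) = -178*273 = -48594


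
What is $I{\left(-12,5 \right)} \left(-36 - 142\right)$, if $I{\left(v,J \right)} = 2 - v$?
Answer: $-2492$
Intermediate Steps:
$I{\left(-12,5 \right)} \left(-36 - 142\right) = \left(2 - -12\right) \left(-36 - 142\right) = \left(2 + 12\right) \left(-178\right) = 14 \left(-178\right) = -2492$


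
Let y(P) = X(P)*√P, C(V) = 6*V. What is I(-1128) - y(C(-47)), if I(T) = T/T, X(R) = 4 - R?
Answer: 1 - 286*I*√282 ≈ 1.0 - 4802.8*I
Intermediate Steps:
y(P) = √P*(4 - P) (y(P) = (4 - P)*√P = √P*(4 - P))
I(T) = 1
I(-1128) - y(C(-47)) = 1 - √(6*(-47))*(4 - 6*(-47)) = 1 - √(-282)*(4 - 1*(-282)) = 1 - I*√282*(4 + 282) = 1 - I*√282*286 = 1 - 286*I*√282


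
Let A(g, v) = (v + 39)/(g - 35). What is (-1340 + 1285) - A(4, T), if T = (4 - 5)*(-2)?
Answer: -1664/31 ≈ -53.677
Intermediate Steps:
T = 2 (T = -1*(-2) = 2)
A(g, v) = (39 + v)/(-35 + g)
(-1340 + 1285) - A(4, T) = (-1340 + 1285) - (39 + 2)/(-35 + 4) = -55 - 41/(-31) = -55 - (-1)*41/31 = -55 - 1*(-41/31) = -55 + 41/31 = -1664/31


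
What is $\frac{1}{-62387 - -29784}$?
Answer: $- \frac{1}{32603} \approx -3.0672 \cdot 10^{-5}$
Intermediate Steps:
$\frac{1}{-62387 - -29784} = \frac{1}{-62387 + \left(-7064 + 36848\right)} = \frac{1}{-62387 + 29784} = \frac{1}{-32603} = - \frac{1}{32603}$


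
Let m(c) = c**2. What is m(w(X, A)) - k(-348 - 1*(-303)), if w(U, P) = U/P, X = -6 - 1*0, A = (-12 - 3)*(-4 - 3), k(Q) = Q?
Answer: 55129/1225 ≈ 45.003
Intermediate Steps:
A = 105 (A = -15*(-7) = 105)
X = -6 (X = -6 + 0 = -6)
m(w(X, A)) - k(-348 - 1*(-303)) = (-6/105)**2 - (-348 - 1*(-303)) = (-6*1/105)**2 - (-348 + 303) = (-2/35)**2 - 1*(-45) = 4/1225 + 45 = 55129/1225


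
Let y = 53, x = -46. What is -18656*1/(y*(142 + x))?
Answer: -11/3 ≈ -3.6667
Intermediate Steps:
-18656*1/(y*(142 + x)) = -18656*1/(53*(142 - 46)) = -18656/(96*53) = -18656/5088 = -18656*1/5088 = -11/3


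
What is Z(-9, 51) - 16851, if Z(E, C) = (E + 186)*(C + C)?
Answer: 1203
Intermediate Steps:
Z(E, C) = 2*C*(186 + E) (Z(E, C) = (186 + E)*(2*C) = 2*C*(186 + E))
Z(-9, 51) - 16851 = 2*51*(186 - 9) - 16851 = 2*51*177 - 16851 = 18054 - 16851 = 1203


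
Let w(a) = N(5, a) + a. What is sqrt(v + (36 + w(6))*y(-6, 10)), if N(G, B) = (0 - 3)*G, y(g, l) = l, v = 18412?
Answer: sqrt(18682) ≈ 136.68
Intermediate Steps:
N(G, B) = -3*G
w(a) = -15 + a (w(a) = -3*5 + a = -15 + a)
sqrt(v + (36 + w(6))*y(-6, 10)) = sqrt(18412 + (36 + (-15 + 6))*10) = sqrt(18412 + (36 - 9)*10) = sqrt(18412 + 27*10) = sqrt(18412 + 270) = sqrt(18682)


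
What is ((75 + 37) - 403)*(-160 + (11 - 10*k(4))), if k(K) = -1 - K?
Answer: 28809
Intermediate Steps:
((75 + 37) - 403)*(-160 + (11 - 10*k(4))) = ((75 + 37) - 403)*(-160 + (11 - 10*(-1 - 1*4))) = (112 - 403)*(-160 + (11 - 10*(-1 - 4))) = -291*(-160 + (11 - 10*(-5))) = -291*(-160 + (11 + 50)) = -291*(-160 + 61) = -291*(-99) = 28809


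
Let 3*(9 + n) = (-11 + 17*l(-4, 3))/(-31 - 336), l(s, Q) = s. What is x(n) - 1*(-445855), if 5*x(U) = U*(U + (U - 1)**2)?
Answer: 594839297129009/1334633301 ≈ 4.4570e+5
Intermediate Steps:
n = -9830/1101 (n = -9 + ((-11 + 17*(-4))/(-31 - 336))/3 = -9 + ((-11 - 68)/(-367))/3 = -9 + (-79*(-1/367))/3 = -9 + (1/3)*(79/367) = -9 + 79/1101 = -9830/1101 ≈ -8.9283)
x(U) = U*(U + (-1 + U)**2)/5 (x(U) = (U*(U + (U - 1)**2))/5 = (U*(U + (-1 + U)**2))/5 = U*(U + (-1 + U)**2)/5)
x(n) - 1*(-445855) = (1/5)*(-9830/1101)*(-9830/1101 + (-1 - 9830/1101)**2) - 1*(-445855) = (1/5)*(-9830/1101)*(-9830/1101 + (-10931/1101)**2) + 445855 = (1/5)*(-9830/1101)*(-9830/1101 + 119486761/1212201) + 445855 = (1/5)*(-9830/1101)*(108663931/1212201) + 445855 = -213633288346/1334633301 + 445855 = 594839297129009/1334633301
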